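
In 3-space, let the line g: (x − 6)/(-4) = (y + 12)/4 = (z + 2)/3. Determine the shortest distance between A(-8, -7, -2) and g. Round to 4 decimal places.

g has direction (-4, 4, 3) through (6, -12, -2).
Taking (6, -12, -2) on g with direction v = (-4, 4, 3): w = A − (6, -12, -2) = (-14, 5, 0), and w × v = (15, 42, -36).
Distance = |w × v| / |v| = √3285 / √41 ≈ 8.9511.

8.9511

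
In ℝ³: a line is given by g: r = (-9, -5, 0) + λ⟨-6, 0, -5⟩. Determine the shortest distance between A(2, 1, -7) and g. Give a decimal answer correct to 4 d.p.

13.7930

Taking (-9, -5, 0) on g with direction v = (-6, 0, -5): w = A − (-9, -5, 0) = (11, 6, -7), and w × v = (-30, 97, 36).
Distance = |w × v| / |v| = √11605 / √61 ≈ 13.7930.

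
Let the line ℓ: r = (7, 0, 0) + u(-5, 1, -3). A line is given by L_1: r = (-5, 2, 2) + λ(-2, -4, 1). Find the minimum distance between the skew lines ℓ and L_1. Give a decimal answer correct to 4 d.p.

7.3485

Common perpendicular direction n = (-5, 1, -3) × (-2, -4, 1) = (-11, 11, 22).
With w = (-5, 2, 2) − (7, 0, 0) = (-12, 2, 2), w · n = 198.
Distance = |w · n| / |n| = |198| / √726 ≈ 7.3485.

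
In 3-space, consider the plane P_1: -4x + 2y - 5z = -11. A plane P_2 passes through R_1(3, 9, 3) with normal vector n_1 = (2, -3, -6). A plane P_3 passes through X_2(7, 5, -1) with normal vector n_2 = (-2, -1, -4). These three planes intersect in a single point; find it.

P_2: n_1·r = n_1·R_1 gives 2x - 3y - 6z = -39.
P_3: n_2·r = n_2·X_2 gives -2x - y - 4z = -15.
Solving the 3×3 linear system -4x + 2y - 5z = -11, 2x - 3y - 6z = -39, -2x - y - 4z = -15 (e.g. by elimination or Cramer's rule, determinant = 56) gives (-3, 1, 5).

(-3, 1, 5)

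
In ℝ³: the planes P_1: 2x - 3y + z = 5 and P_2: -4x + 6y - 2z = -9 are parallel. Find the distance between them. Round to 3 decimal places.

0.134

Rescale P_2 by 1/(-2): 2x - 3y + z = 9/2. Then distance = |5 − (9/2)| / √14 ≈ 0.134.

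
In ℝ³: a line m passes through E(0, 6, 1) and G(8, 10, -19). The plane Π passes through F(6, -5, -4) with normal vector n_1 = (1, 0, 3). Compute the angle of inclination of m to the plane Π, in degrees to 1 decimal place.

48.6

A direction vector for m is G − E = (8, 4, -20).
Π: n_1·r = n_1·F gives x + 3z = -6.
sin θ = |n·v| / (|n||v|) = |-52| / (√10 · √480) = 0.75056.
θ ≈ 48.6°.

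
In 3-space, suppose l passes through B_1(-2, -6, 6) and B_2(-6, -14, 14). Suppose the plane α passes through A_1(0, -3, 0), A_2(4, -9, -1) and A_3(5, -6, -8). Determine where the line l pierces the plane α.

A direction vector for l is B_2 − B_1 = (-4, -8, 8).
A_1A_2 = (4, -6, -1), A_1A_3 = (5, -3, -8); a normal to α is A_1A_2 × A_1A_3 = (45, 27, 18).
Using A_1: α has equation 45x + 27y + 18z = -81.
Substitute r = (-2, -6, 6) + t(-4, -8, 8) into the plane: -144 + (-252)t = -81, so t = -1/4.
Intersection: (-2, -6, 6) + (-1/4)·(-4, -8, 8) = (-1, -4, 4).

(-1, -4, 4)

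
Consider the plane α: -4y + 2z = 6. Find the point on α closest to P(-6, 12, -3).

Foot = P − λn with λ = (n·P − d)/|n|² = (-54 − 6)/20 = -3.
Foot = (-6, 12, -3) − (-3)·(0, -4, 2) = (-6, 0, 3).

(-6, 0, 3)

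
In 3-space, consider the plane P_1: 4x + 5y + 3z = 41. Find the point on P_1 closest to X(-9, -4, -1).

(-1, 6, 5)

Foot = X − λn with λ = (n·X − d)/|n|² = (-59 − 41)/50 = -2.
Foot = (-9, -4, -1) − (-2)·(4, 5, 3) = (-1, 6, 5).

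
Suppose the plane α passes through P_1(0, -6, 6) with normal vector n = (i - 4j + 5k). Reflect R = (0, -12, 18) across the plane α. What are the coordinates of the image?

α: n·r = n·P_1 gives x - 4y + 5z = 54.
λ = (n·R − d)/|n|² = (138 − 54)/42 = 2.
Reflection = R − 2λn = (0, -12, 18) − 4·(1, -4, 5) = (-4, 4, -2).

(-4, 4, -2)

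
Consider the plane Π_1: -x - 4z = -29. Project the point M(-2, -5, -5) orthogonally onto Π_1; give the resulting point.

Foot = M − λn with λ = (n·M − d)/|n|² = (22 − (-29))/17 = 3.
Foot = (-2, -5, -5) − 3·(-1, 0, -4) = (1, -5, 7).

(1, -5, 7)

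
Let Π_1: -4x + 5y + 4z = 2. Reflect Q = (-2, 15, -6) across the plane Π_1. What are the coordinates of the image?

(6, 5, -14)

λ = (n·Q − d)/|n|² = (59 − 2)/57 = 1.
Reflection = Q − 2λn = (-2, 15, -6) − 2·(-4, 5, 4) = (6, 5, -14).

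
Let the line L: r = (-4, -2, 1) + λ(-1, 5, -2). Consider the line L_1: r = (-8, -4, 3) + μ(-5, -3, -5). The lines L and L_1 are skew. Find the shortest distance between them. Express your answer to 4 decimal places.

4.0408

Common perpendicular direction n = (-1, 5, -2) × (-5, -3, -5) = (-31, 5, 28).
With w = (-8, -4, 3) − (-4, -2, 1) = (-4, -2, 2), w · n = 170.
Distance = |w · n| / |n| = |170| / √1770 ≈ 4.0408.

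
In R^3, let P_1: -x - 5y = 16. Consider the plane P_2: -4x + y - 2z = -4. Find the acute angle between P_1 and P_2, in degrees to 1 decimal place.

cos θ = |n₁·n₂| / (|n₁||n₂|) = |-1| / (√26 · √21).
θ = arccos(0.04280) ≈ 87.5°.

87.5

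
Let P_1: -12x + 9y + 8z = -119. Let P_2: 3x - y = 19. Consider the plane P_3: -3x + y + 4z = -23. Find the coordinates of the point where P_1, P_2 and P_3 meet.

Solving the 3×3 linear system -12x + 9y + 8z = -119, 3x - y = 19, -3x + y + 4z = -23 (e.g. by elimination or Cramer's rule, determinant = -60) gives (4, -7, -1).

(4, -7, -1)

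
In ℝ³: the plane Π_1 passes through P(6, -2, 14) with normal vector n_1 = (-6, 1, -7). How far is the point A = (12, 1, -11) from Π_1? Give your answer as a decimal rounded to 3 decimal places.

15.312

Π_1: n_1·r = n_1·P gives -6x + y - 7z = -136.
n·A − d = (-6)·(12) + (1)·(1) + (-7)·(-11) − (-136) = 142; |n| = √86.
Distance = |142| / √86 = 142/√86 ≈ 15.312.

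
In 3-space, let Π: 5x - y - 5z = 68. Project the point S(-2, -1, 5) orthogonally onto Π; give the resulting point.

Foot = S − λn with λ = (n·S − d)/|n|² = (-34 − 68)/51 = -2.
Foot = (-2, -1, 5) − (-2)·(5, -1, -5) = (8, -3, -5).

(8, -3, -5)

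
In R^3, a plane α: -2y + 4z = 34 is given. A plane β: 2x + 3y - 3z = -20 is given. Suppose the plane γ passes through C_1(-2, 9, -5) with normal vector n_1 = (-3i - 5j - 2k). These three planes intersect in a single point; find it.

γ: n_1·r = n_1·C_1 gives -3x - 5y - 2z = -29.
Solving the 3×3 linear system -2y + 4z = 34, 2x + 3y - 3z = -20, -3x - 5y - 2z = -29 (e.g. by elimination or Cramer's rule, determinant = -30) gives (2, 1, 9).

(2, 1, 9)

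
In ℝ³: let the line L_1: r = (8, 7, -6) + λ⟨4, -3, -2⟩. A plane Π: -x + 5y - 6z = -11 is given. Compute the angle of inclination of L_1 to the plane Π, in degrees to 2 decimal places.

sin θ = |n·v| / (|n||v|) = |-7| / (√62 · √29) = 0.16508.
θ ≈ 9.50°.

9.50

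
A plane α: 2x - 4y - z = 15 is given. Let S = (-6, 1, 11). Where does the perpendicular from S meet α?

(-2, -7, 9)

Foot = S − λn with λ = (n·S − d)/|n|² = (-27 − 15)/21 = -2.
Foot = (-6, 1, 11) − (-2)·(2, -4, -1) = (-2, -7, 9).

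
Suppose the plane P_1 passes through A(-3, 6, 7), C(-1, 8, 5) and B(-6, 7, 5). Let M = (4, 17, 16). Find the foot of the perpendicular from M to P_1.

AC = (2, 2, -2), AB = (-3, 1, -2); a normal to P_1 is AC × AB = (-2, 10, 8).
Using A: P_1 has equation -2x + 10y + 8z = 122.
Foot = M − λn with λ = (n·M − d)/|n|² = (290 − 122)/168 = 1.
Foot = (4, 17, 16) − 1·(-2, 10, 8) = (6, 7, 8).

(6, 7, 8)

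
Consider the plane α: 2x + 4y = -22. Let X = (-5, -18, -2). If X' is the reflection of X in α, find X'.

(7, 6, -2)

λ = (n·X − d)/|n|² = (-82 − (-22))/20 = -3.
Reflection = X − 2λn = (-5, -18, -2) − (-6)·(2, 4, 0) = (7, 6, -2).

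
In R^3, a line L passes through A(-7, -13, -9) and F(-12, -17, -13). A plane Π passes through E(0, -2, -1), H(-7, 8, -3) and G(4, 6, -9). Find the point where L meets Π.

A direction vector for L is F − A = (-5, -4, -4).
EH = (-7, 10, -2), EG = (4, 8, -8); a normal to Π is EH × EG = (-64, -64, -96).
Using E: Π has equation -64x - 64y - 96z = 224.
Substitute r = (-7, -13, -9) + t(-5, -4, -4) into the plane: 2144 + 960t = 224, so t = -2.
Intersection: (-7, -13, -9) + (-2)·(-5, -4, -4) = (3, -5, -1).

(3, -5, -1)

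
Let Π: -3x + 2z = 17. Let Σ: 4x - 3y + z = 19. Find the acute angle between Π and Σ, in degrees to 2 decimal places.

57.05

cos θ = |n₁·n₂| / (|n₁||n₂|) = |-10| / (√13 · √26).
θ = arccos(0.54393) ≈ 57.05°.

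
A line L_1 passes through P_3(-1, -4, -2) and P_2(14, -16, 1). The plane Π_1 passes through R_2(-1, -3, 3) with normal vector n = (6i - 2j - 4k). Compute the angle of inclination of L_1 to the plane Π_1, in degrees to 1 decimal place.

A direction vector for L_1 is P_2 − P_3 = (15, -12, 3).
Π_1: n·r = n·R_2 gives 6x - 2y - 4z = -12.
sin θ = |n·v| / (|n||v|) = |102| / (√56 · √378) = 0.70107.
θ ≈ 44.5°.

44.5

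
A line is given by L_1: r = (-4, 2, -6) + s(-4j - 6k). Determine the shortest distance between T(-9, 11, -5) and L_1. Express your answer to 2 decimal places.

Taking (-4, 2, -6) on L_1 with direction v = (0, -4, -6): w = T − (-4, 2, -6) = (-5, 9, 1), and w × v = (-50, -30, 20).
Distance = |w × v| / |v| = √3800 / √52 ≈ 8.55.

8.55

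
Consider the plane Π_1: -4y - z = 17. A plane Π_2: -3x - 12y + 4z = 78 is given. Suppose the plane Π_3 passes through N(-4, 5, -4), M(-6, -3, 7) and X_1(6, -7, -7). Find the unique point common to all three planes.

NM = (-2, -8, 11), NX_1 = (10, -12, -3); a normal to Π_3 is NM × NX_1 = (156, 104, 104).
Using N: Π_3 has equation 156x + 104y + 104z = -520.
Solving the 3×3 linear system -4y - z = 17, -3x - 12y + 4z = 78, 156x + 104y + 104z = -520 (e.g. by elimination or Cramer's rule, determinant = -5304) gives (-2, -5, 3).

(-2, -5, 3)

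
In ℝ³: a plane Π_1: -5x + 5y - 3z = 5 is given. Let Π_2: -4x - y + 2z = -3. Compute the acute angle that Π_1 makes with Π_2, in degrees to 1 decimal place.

cos θ = |n₁·n₂| / (|n₁||n₂|) = |9| / (√59 · √21).
θ = arccos(0.25569) ≈ 75.2°.

75.2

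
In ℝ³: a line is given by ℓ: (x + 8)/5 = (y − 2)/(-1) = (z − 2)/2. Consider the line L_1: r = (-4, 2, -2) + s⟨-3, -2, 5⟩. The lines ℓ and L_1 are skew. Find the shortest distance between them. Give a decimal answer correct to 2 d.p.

ℓ has direction (5, -1, 2) through (-8, 2, 2).
Common perpendicular direction n = (5, -1, 2) × (-3, -2, 5) = (-1, -31, -13).
With w = (-4, 2, -2) − (-8, 2, 2) = (4, 0, -4), w · n = 48.
Distance = |w · n| / |n| = |48| / √1131 ≈ 1.43.

1.43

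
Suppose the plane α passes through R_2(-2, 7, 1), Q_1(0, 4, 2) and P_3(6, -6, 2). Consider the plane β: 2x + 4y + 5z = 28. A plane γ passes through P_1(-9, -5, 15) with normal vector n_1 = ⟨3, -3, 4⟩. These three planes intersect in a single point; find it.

R_2Q_1 = (2, -3, 1), R_2P_3 = (8, -13, 1); a normal to α is R_2Q_1 × R_2P_3 = (10, 6, -2).
Using R_2: α has equation 10x + 6y - 2z = 20.
γ: n_1·r = n_1·P_1 gives 3x - 3y + 4z = 48.
Solving the 3×3 linear system 10x + 6y - 2z = 20, 2x + 4y + 5z = 28, 3x - 3y + 4z = 48 (e.g. by elimination or Cramer's rule, determinant = 388) gives (5, -3, 6).

(5, -3, 6)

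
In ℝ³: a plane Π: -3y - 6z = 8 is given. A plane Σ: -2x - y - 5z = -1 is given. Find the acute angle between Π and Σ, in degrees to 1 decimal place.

cos θ = |n₁·n₂| / (|n₁||n₂|) = |33| / (√45 · √30).
θ = arccos(0.89815) ≈ 26.1°.

26.1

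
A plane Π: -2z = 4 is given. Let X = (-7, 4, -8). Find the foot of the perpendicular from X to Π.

(-7, 4, -2)

Foot = X − λn with λ = (n·X − d)/|n|² = (16 − 4)/4 = 3.
Foot = (-7, 4, -8) − 3·(0, 0, -2) = (-7, 4, -2).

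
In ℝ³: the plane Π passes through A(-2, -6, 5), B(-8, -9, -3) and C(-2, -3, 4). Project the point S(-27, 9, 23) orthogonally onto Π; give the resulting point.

AB = (-6, -3, -8), AC = (0, 3, -1); a normal to Π is AB × AC = (27, -6, -18).
Using A: Π has equation 27x - 6y - 18z = -108.
Foot = S − λn with λ = (n·S − d)/|n|² = (-1197 − (-108))/1089 = -1.
Foot = (-27, 9, 23) − (-1)·(27, -6, -18) = (0, 3, 5).

(0, 3, 5)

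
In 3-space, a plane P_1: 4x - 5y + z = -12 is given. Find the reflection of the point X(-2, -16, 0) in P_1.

λ = (n·X − d)/|n|² = (72 − (-12))/42 = 2.
Reflection = X − 2λn = (-2, -16, 0) − 4·(4, -5, 1) = (-18, 4, -4).

(-18, 4, -4)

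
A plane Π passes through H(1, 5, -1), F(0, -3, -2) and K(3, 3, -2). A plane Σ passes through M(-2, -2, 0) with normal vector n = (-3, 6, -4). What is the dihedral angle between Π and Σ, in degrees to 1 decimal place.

44.0

HF = (-1, -8, -1), HK = (2, -2, -1); a normal to Π is HF × HK = (6, -3, 18).
Using H: Π has equation 6x - 3y + 18z = -27.
Σ: n·r = n·M gives -3x + 6y - 4z = -6.
cos θ = |n₁·n₂| / (|n₁||n₂|) = |-108| / (√369 · √61).
θ = arccos(0.71986) ≈ 44.0°.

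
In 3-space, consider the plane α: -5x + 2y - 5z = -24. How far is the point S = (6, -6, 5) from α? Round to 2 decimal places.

n·S − d = (-5)·(6) + (2)·(-6) + (-5)·(5) − (-24) = -43; |n| = √54.
Distance = |-43| / √54 = 43/√54 ≈ 5.85.

5.85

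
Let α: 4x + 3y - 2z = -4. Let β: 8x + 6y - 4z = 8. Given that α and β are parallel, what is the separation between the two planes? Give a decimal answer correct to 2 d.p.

1.49

Rescale β by 1/2: 4x + 3y - 2z = 4. Then distance = |-4 − 4| / √29 ≈ 1.49.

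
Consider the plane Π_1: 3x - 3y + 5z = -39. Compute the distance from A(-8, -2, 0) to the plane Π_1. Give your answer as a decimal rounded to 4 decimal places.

n·A − d = (3)·(-8) + (-3)·(-2) + (5)·(0) − (-39) = 21; |n| = √43.
Distance = |21| / √43 = 21/√43 ≈ 3.2025.

3.2025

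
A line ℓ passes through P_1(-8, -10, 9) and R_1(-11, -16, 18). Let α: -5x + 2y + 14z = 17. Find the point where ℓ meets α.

(-5, -4, 0)

A direction vector for ℓ is R_1 − P_1 = (-3, -6, 9).
Substitute r = (-8, -10, 9) + t(-3, -6, 9) into the plane: 146 + 129t = 17, so t = -1.
Intersection: (-8, -10, 9) + (-1)·(-3, -6, 9) = (-5, -4, 0).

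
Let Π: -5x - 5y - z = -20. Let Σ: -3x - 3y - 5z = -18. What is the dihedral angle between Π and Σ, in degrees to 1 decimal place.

41.6

cos θ = |n₁·n₂| / (|n₁||n₂|) = |35| / (√51 · √43).
θ = arccos(0.74739) ≈ 41.6°.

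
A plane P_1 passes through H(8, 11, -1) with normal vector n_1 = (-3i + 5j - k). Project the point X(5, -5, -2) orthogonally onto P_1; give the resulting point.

P_1: n_1·r = n_1·H gives -3x + 5y - z = 32.
Foot = X − λn with λ = (n·X − d)/|n|² = (-38 − 32)/35 = -2.
Foot = (5, -5, -2) − (-2)·(-3, 5, -1) = (-1, 5, -4).

(-1, 5, -4)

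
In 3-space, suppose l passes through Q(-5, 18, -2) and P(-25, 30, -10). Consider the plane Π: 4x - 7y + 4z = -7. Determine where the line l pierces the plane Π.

A direction vector for l is P − Q = (-20, 12, -8).
Substitute r = (-5, 18, -2) + t(-20, 12, -8) into the plane: -154 + (-196)t = -7, so t = -3/4.
Intersection: (-5, 18, -2) + (-3/4)·(-20, 12, -8) = (10, 9, 4).

(10, 9, 4)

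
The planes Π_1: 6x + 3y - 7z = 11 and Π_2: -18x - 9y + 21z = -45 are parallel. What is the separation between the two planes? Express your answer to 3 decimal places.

Rescale Π_2 by 1/(-3): 6x + 3y - 7z = 15. Then distance = |11 − 15| / √94 ≈ 0.413.

0.413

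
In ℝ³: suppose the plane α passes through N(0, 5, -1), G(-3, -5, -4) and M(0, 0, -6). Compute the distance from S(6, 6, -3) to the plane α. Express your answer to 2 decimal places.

NG = (-3, -10, -3), NM = (0, -5, -5); a normal to α is NG × NM = (35, -15, 15).
Using N: α has equation 35x - 15y + 15z = -90.
n·S − d = (35)·(6) + (-15)·(6) + (15)·(-3) − (-90) = 165; |n| = √1675.
Distance = |165| / √1675 = 165/√1675 ≈ 4.03.

4.03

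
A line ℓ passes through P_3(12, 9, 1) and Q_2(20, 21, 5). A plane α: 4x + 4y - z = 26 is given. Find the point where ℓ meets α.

(6, 0, -2)

A direction vector for ℓ is Q_2 − P_3 = (8, 12, 4).
Substitute r = (12, 9, 1) + t(8, 12, 4) into the plane: 83 + 76t = 26, so t = -3/4.
Intersection: (12, 9, 1) + (-3/4)·(8, 12, 4) = (6, 0, -2).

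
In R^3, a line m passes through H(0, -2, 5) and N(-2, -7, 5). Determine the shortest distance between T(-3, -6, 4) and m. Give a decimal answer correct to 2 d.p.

1.64

A direction vector for m is N − H = (-2, -5, 0).
Taking (0, -2, 5) on m with direction v = (-2, -5, 0): w = T − (0, -2, 5) = (-3, -4, -1), and w × v = (-5, 2, 7).
Distance = |w × v| / |v| = √78 / √29 ≈ 1.64.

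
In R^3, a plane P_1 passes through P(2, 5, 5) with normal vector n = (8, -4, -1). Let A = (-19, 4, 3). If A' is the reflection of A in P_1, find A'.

(13, -12, -1)

P_1: n·r = n·P gives 8x - 4y - z = -9.
λ = (n·A − d)/|n|² = (-171 − (-9))/81 = -2.
Reflection = A − 2λn = (-19, 4, 3) − (-4)·(8, -4, -1) = (13, -12, -1).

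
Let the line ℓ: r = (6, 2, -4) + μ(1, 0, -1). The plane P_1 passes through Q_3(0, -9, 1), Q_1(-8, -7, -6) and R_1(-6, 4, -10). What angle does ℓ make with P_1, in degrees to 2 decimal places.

Q_3Q_1 = (-8, 2, -7), Q_3R_1 = (-6, 13, -11); a normal to P_1 is Q_3Q_1 × Q_3R_1 = (69, -46, -92).
Using Q_3: P_1 has equation 69x - 46y - 92z = 322.
sin θ = |n·v| / (|n||v|) = |161| / (√15341 · √2) = 0.91915.
θ ≈ 66.80°.

66.80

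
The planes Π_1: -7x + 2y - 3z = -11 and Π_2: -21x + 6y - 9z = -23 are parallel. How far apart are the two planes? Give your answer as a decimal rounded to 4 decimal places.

Rescale Π_2 by 1/3: -7x + 2y - 3z = -23/3. Then distance = |-11 − (-23/3)| / √62 ≈ 0.4233.

0.4233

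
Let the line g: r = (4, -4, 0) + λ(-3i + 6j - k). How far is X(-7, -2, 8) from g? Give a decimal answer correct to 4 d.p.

12.6190

Taking (4, -4, 0) on g with direction v = (-3, 6, -1): w = X − (4, -4, 0) = (-11, 2, 8), and w × v = (-50, -35, -60).
Distance = |w × v| / |v| = √7325 / √46 ≈ 12.6190.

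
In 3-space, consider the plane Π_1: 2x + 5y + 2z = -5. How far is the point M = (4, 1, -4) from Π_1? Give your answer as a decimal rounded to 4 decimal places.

1.7408

n·M − d = (2)·(4) + (5)·(1) + (2)·(-4) − (-5) = 10; |n| = √33.
Distance = |10| / √33 = 10/√33 ≈ 1.7408.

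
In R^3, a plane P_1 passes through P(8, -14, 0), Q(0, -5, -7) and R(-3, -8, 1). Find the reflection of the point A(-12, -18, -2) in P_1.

(0, 2, 10)

PQ = (-8, 9, -7), PR = (-11, 6, 1); a normal to P_1 is PQ × PR = (51, 85, 51).
Using P: P_1 has equation 51x + 85y + 51z = -782.
λ = (n·A − d)/|n|² = (-2244 − (-782))/12427 = -2/17.
Reflection = A − 2λn = (-12, -18, -2) − (-4/17)·(51, 85, 51) = (0, 2, 10).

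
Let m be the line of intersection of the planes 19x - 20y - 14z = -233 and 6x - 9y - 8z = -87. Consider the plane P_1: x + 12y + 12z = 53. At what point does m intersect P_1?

(-7, 5, 0)

Direction of m: (19, -20, -14) × (6, -9, -8) = (34, 68, -51).
A point on m: solving the two plane equations with x = -5 gives (-5, 9, -3).
Substitute r = (-5, 9, -3) + t(34, 68, -51) into the plane: 67 + 238t = 53, so t = -1/17.
Intersection: (-5, 9, -3) + (-1/17)·(34, 68, -51) = (-7, 5, 0).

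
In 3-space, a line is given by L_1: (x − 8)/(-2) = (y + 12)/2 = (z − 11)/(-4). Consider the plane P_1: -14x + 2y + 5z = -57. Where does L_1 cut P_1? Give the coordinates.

(4, -8, 3)

L_1 has direction (-2, 2, -4) through (8, -12, 11).
Substitute r = (8, -12, 11) + t(-2, 2, -4) into the plane: -81 + 12t = -57, so t = 2.
Intersection: (8, -12, 11) + 2·(-2, 2, -4) = (4, -8, 3).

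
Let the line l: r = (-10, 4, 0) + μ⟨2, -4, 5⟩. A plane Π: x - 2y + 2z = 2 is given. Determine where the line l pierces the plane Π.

(-8, 0, 5)

Substitute r = (-10, 4, 0) + t(2, -4, 5) into the plane: -18 + 20t = 2, so t = 1.
Intersection: (-10, 4, 0) + 1·(2, -4, 5) = (-8, 0, 5).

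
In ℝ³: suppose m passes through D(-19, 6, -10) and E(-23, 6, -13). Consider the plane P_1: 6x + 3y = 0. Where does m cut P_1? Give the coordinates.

(-3, 6, 2)

A direction vector for m is E − D = (-4, 0, -3).
Substitute r = (-19, 6, -10) + t(-4, 0, -3) into the plane: -96 + (-24)t = 0, so t = -4.
Intersection: (-19, 6, -10) + (-4)·(-4, 0, -3) = (-3, 6, 2).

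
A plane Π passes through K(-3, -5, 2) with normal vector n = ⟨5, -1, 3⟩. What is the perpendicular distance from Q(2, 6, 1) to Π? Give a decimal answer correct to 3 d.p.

1.859

Π: n·r = n·K gives 5x - y + 3z = -4.
n·Q − d = (5)·(2) + (-1)·(6) + (3)·(1) − (-4) = 11; |n| = √35.
Distance = |11| / √35 = 11/√35 ≈ 1.859.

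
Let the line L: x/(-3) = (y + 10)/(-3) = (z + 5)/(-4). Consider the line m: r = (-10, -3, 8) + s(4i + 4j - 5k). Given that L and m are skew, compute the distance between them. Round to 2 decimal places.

12.02

L has direction (-3, -3, -4) through (0, -10, -5).
Common perpendicular direction n = (-3, -3, -4) × (4, 4, -5) = (31, -31, 0).
With w = (-10, -3, 8) − (0, -10, -5) = (-10, 7, 13), w · n = -527.
Distance = |w · n| / |n| = |-527| / √1922 ≈ 12.02.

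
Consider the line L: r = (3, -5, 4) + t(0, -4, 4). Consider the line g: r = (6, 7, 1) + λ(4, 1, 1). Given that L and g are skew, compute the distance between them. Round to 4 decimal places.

5.0000

Common perpendicular direction n = (0, -4, 4) × (4, 1, 1) = (-8, 16, 16).
With w = (6, 7, 1) − (3, -5, 4) = (3, 12, -3), w · n = 120.
Distance = |w · n| / |n| = |120| / √576 ≈ 5.0000.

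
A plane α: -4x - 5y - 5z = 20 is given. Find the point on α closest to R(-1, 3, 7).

(-5, -2, 2)

Foot = R − λn with λ = (n·R − d)/|n|² = (-46 − 20)/66 = -1.
Foot = (-1, 3, 7) − (-1)·(-4, -5, -5) = (-5, -2, 2).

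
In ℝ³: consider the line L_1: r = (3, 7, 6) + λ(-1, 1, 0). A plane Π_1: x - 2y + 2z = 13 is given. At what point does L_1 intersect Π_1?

(7, 3, 6)

Substitute r = (3, 7, 6) + t(-1, 1, 0) into the plane: 1 + (-3)t = 13, so t = -4.
Intersection: (3, 7, 6) + (-4)·(-1, 1, 0) = (7, 3, 6).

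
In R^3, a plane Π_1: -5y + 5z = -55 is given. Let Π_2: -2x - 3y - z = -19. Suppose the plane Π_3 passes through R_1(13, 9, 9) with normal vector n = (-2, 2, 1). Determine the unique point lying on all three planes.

Π_3: n·r = n·R_1 gives -2x + 2y + z = 1.
Solving the 3×3 linear system -5y + 5z = -55, -2x - 3y - z = -19, -2x + 2y + z = 1 (e.g. by elimination or Cramer's rule, determinant = -70) gives (3, 6, -5).

(3, 6, -5)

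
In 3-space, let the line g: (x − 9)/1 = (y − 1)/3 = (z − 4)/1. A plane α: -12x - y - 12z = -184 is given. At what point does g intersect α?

(10, 4, 5)

g has direction (1, 3, 1) through (9, 1, 4).
Substitute r = (9, 1, 4) + t(1, 3, 1) into the plane: -157 + (-27)t = -184, so t = 1.
Intersection: (9, 1, 4) + 1·(1, 3, 1) = (10, 4, 5).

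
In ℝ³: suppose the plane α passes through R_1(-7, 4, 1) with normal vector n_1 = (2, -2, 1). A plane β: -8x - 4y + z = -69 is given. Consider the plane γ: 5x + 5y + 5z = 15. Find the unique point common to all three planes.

α: n_1·r = n_1·R_1 gives 2x - 2y + z = -21.
Solving the 3×3 linear system 2x - 2y + z = -21, -8x - 4y + z = -69, 5x + 5y + 5z = 15 (e.g. by elimination or Cramer's rule, determinant = -160) gives (3, 9, -9).

(3, 9, -9)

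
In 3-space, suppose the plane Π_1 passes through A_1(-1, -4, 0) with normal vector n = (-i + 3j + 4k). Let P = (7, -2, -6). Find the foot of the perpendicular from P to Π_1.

Π_1: n·r = n·A_1 gives -x + 3y + 4z = -11.
Foot = P − λn with λ = (n·P − d)/|n|² = (-37 − (-11))/26 = -1.
Foot = (7, -2, -6) − (-1)·(-1, 3, 4) = (6, 1, -2).

(6, 1, -2)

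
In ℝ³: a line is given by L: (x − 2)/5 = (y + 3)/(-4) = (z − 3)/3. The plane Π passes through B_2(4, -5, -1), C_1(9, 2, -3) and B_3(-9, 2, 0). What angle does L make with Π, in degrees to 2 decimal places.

L has direction (5, -4, 3) through (2, -3, 3).
B_2C_1 = (5, 7, -2), B_2B_3 = (-13, 7, 1); a normal to Π is B_2C_1 × B_2B_3 = (21, 21, 126).
Using B_2: Π has equation 21x + 21y + 126z = -147.
sin θ = |n·v| / (|n||v|) = |399| / (√16758 · √50) = 0.43589.
θ ≈ 25.84°.

25.84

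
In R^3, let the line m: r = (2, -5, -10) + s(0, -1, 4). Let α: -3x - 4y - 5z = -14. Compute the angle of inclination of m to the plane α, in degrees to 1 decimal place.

33.3

sin θ = |n·v| / (|n||v|) = |-16| / (√50 · √17) = 0.54880.
θ ≈ 33.3°.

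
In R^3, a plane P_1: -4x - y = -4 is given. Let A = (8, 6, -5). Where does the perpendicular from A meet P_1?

Foot = A − λn with λ = (n·A − d)/|n|² = (-38 − (-4))/17 = -2.
Foot = (8, 6, -5) − (-2)·(-4, -1, 0) = (0, 4, -5).

(0, 4, -5)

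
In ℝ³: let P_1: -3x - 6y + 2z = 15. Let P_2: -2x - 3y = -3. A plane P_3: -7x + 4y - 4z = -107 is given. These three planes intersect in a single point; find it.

Solving the 3×3 linear system -3x - 6y + 2z = 15, -2x - 3y = -3, -7x + 4y - 4z = -107 (e.g. by elimination or Cramer's rule, determinant = -46) gives (9, -5, 6).

(9, -5, 6)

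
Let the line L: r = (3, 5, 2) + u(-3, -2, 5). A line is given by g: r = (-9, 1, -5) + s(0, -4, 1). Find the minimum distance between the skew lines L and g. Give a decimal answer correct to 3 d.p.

Common perpendicular direction n = (-3, -2, 5) × (0, -4, 1) = (18, 3, 12).
With w = (-9, 1, -5) − (3, 5, 2) = (-12, -4, -7), w · n = -312.
Distance = |w · n| / |n| = |-312| / √477 ≈ 14.285.

14.285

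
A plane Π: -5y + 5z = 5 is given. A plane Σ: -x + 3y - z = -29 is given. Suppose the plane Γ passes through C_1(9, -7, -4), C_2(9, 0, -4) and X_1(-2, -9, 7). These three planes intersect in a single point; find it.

C_1C_2 = (0, 7, 0), C_1X_1 = (-11, -2, 11); a normal to Γ is C_1C_2 × C_1X_1 = (77, 0, 77).
Using C_1: Γ has equation 77x + 77z = 385.
Solving the 3×3 linear system -5y + 5z = 5, -x + 3y - z = -29, 77x + 77z = 385 (e.g. by elimination or Cramer's rule, determinant = -1155) gives (12, -8, -7).

(12, -8, -7)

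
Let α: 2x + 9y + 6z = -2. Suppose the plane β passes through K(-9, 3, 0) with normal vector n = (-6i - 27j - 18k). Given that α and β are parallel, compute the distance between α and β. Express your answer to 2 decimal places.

β: n·r = n·K gives -6x - 27y - 18z = -27.
Rescale β by 1/(-3): 2x + 9y + 6z = 9. Then distance = |-2 − 9| / √121 ≈ 1.00.

1.00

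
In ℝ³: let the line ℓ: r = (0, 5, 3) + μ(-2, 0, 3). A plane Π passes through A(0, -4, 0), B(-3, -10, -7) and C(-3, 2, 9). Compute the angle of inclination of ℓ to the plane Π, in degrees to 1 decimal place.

22.4

AB = (-3, -6, -7), AC = (-3, 6, 9); a normal to Π is AB × AC = (-12, 48, -36).
Using A: Π has equation -12x + 48y - 36z = -192.
sin θ = |n·v| / (|n||v|) = |-84| / (√3744 · √13) = 0.38075.
θ ≈ 22.4°.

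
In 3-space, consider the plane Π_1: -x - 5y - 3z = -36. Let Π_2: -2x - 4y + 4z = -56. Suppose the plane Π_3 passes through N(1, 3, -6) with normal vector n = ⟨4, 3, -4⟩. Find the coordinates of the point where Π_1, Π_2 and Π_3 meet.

(-4, 11, -5)

Π_3: n·r = n·N gives 4x + 3y - 4z = 37.
Solving the 3×3 linear system -x - 5y - 3z = -36, -2x - 4y + 4z = -56, 4x + 3y - 4z = 37 (e.g. by elimination or Cramer's rule, determinant = -74) gives (-4, 11, -5).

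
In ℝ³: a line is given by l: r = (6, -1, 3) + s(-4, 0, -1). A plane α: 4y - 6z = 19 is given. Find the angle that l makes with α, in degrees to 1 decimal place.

sin θ = |n·v| / (|n||v|) = |6| / (√52 · √17) = 0.20180.
θ ≈ 11.6°.

11.6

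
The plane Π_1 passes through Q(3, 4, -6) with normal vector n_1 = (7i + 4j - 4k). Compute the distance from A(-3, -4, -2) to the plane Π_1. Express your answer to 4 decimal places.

10.0000

Π_1: n_1·r = n_1·Q gives 7x + 4y - 4z = 61.
n·A − d = (7)·(-3) + (4)·(-4) + (-4)·(-2) − 61 = -90; |n| = √81.
Distance = |-90| / √81 = 90/√81 ≈ 10.0000.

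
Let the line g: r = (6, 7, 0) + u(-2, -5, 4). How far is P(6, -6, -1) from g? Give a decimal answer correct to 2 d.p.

Taking (6, 7, 0) on g with direction v = (-2, -5, 4): w = P − (6, 7, 0) = (0, -13, -1), and w × v = (-57, 2, -26).
Distance = |w × v| / |v| = √3929 / √45 ≈ 9.34.

9.34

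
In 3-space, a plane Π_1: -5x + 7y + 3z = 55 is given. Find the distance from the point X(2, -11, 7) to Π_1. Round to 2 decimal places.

13.28

n·X − d = (-5)·(2) + (7)·(-11) + (3)·(7) − 55 = -121; |n| = √83.
Distance = |-121| / √83 = 121/√83 ≈ 13.28.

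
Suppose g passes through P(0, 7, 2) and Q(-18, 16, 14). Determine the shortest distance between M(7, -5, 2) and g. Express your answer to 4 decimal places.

A direction vector for g is Q − P = (-18, 9, 12).
Taking (0, 7, 2) on g with direction v = (-18, 9, 12): w = M − (0, 7, 2) = (7, -12, 0), and w × v = (-144, -84, -153).
Distance = |w × v| / |v| = √51201 / √549 ≈ 9.6572.

9.6572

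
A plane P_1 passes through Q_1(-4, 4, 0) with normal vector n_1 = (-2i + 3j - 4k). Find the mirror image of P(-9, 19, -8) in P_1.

P_1: n_1·r = n_1·Q_1 gives -2x + 3y - 4z = 20.
λ = (n·P − d)/|n|² = (107 − 20)/29 = 3.
Reflection = P − 2λn = (-9, 19, -8) − 6·(-2, 3, -4) = (3, 1, 16).

(3, 1, 16)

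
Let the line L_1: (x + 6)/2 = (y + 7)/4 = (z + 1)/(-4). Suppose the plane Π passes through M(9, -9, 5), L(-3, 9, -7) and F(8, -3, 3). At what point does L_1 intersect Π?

(-4, -3, -5)

L_1 has direction (2, 4, -4) through (-6, -7, -1).
ML = (-12, 18, -12), MF = (-1, 6, -2); a normal to Π is ML × MF = (36, -12, -54).
Using M: Π has equation 36x - 12y - 54z = 162.
Substitute r = (-6, -7, -1) + t(2, 4, -4) into the plane: -78 + 240t = 162, so t = 1.
Intersection: (-6, -7, -1) + 1·(2, 4, -4) = (-4, -3, -5).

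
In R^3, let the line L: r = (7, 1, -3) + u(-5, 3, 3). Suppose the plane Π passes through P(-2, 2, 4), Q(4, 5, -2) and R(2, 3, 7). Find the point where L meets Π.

PQ = (6, 3, -6), PR = (4, 1, 3); a normal to Π is PQ × PR = (15, -42, -6).
Using P: Π has equation 15x - 42y - 6z = -138.
Substitute r = (7, 1, -3) + t(-5, 3, 3) into the plane: 81 + (-219)t = -138, so t = 1.
Intersection: (7, 1, -3) + 1·(-5, 3, 3) = (2, 4, 0).

(2, 4, 0)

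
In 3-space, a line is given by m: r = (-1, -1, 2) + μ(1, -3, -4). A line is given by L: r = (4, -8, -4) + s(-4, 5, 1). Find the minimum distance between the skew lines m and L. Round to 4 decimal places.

0.9272

Common perpendicular direction n = (1, -3, -4) × (-4, 5, 1) = (17, 15, -7).
With w = (4, -8, -4) − (-1, -1, 2) = (5, -7, -6), w · n = 22.
Distance = |w · n| / |n| = |22| / √563 ≈ 0.9272.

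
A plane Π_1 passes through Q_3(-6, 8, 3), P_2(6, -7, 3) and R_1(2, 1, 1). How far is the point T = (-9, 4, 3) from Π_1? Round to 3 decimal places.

Q_3P_2 = (12, -15, 0), Q_3R_1 = (8, -7, -2); a normal to Π_1 is Q_3P_2 × Q_3R_1 = (30, 24, 36).
Using Q_3: Π_1 has equation 30x + 24y + 36z = 120.
n·T − d = (30)·(-9) + (24)·(4) + (36)·(3) − 120 = -186; |n| = √2772.
Distance = |-186| / √2772 = 186/√2772 ≈ 3.533.

3.533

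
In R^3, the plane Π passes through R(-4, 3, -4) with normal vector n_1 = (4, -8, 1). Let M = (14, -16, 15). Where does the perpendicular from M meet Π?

Π: n_1·r = n_1·R gives 4x - 8y + z = -44.
Foot = M − λn with λ = (n·M − d)/|n|² = (199 − (-44))/81 = 3.
Foot = (14, -16, 15) − 3·(4, -8, 1) = (2, 8, 12).

(2, 8, 12)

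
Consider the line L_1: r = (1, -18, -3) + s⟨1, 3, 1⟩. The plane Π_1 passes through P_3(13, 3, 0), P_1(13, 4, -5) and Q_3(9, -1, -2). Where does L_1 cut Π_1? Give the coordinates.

(5, -6, 1)

P_3P_1 = (0, 1, -5), P_3Q_3 = (-4, -4, -2); a normal to Π_1 is P_3P_1 × P_3Q_3 = (-22, 20, 4).
Using P_3: Π_1 has equation -22x + 20y + 4z = -226.
Substitute r = (1, -18, -3) + t(1, 3, 1) into the plane: -394 + 42t = -226, so t = 4.
Intersection: (1, -18, -3) + 4·(1, 3, 1) = (5, -6, 1).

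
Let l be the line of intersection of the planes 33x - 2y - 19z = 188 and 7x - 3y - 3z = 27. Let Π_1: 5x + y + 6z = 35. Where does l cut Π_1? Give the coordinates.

Direction of l: (33, -2, -19) × (7, -3, -3) = (-51, -34, -85).
A point on l: solving the two plane equations with x = 0 gives (0, 1, -10).
Substitute r = (0, 1, -10) + t(-51, -34, -85) into the plane: -59 + (-799)t = 35, so t = -2/17.
Intersection: (0, 1, -10) + (-2/17)·(-51, -34, -85) = (6, 5, 0).

(6, 5, 0)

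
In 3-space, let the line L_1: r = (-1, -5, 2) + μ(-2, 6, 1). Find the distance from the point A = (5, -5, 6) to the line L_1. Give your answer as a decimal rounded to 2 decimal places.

7.10

Taking (-1, -5, 2) on L_1 with direction v = (-2, 6, 1): w = A − (-1, -5, 2) = (6, 0, 4), and w × v = (-24, -14, 36).
Distance = |w × v| / |v| = √2068 / √41 ≈ 7.10.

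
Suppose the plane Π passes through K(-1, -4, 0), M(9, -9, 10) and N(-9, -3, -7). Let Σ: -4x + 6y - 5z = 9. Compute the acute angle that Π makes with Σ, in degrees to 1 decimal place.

88.4

KM = (10, -5, 10), KN = (-8, 1, -7); a normal to Π is KM × KN = (25, -10, -30).
Using K: Π has equation 25x - 10y - 30z = 15.
cos θ = |n₁·n₂| / (|n₁||n₂|) = |-10| / (√1625 · √77).
θ = arccos(0.02827) ≈ 88.4°.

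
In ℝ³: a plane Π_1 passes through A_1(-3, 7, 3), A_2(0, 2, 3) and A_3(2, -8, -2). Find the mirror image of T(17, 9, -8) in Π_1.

A_1A_2 = (3, -5, 0), A_1A_3 = (5, -15, -5); a normal to Π_1 is A_1A_2 × A_1A_3 = (25, 15, -20).
Using A_1: Π_1 has equation 25x + 15y - 20z = -30.
λ = (n·T − d)/|n|² = (720 − (-30))/1250 = 3/5.
Reflection = T − 2λn = (17, 9, -8) − (6/5)·(25, 15, -20) = (-13, -9, 16).

(-13, -9, 16)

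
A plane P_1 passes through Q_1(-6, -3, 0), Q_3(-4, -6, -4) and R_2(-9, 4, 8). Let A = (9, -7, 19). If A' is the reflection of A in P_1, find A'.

Q_1Q_3 = (2, -3, -4), Q_1R_2 = (-3, 7, 8); a normal to P_1 is Q_1Q_3 × Q_1R_2 = (4, -4, 5).
Using Q_1: P_1 has equation 4x - 4y + 5z = -12.
λ = (n·A − d)/|n|² = (159 − (-12))/57 = 3.
Reflection = A − 2λn = (9, -7, 19) − 6·(4, -4, 5) = (-15, 17, -11).

(-15, 17, -11)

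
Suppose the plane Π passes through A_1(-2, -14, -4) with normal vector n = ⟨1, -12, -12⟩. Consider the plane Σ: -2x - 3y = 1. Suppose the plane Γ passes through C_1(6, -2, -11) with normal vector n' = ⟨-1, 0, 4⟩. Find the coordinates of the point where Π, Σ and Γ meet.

Π: n·r = n·A_1 gives x - 12y - 12z = 214.
Γ: n'·r = n'·C_1 gives -x + 4z = -50.
Solving the 3×3 linear system x - 12y - 12z = 214, -2x - 3y = 1, -x + 4z = -50 (e.g. by elimination or Cramer's rule, determinant = -72) gives (10, -7, -10).

(10, -7, -10)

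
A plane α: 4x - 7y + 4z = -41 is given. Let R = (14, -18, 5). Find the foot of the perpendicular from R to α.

(2, 3, -7)

Foot = R − λn with λ = (n·R − d)/|n|² = (202 − (-41))/81 = 3.
Foot = (14, -18, 5) − 3·(4, -7, 4) = (2, 3, -7).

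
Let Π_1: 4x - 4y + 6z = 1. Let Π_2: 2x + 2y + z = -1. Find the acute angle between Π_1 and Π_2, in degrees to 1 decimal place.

76.0

cos θ = |n₁·n₂| / (|n₁||n₂|) = |6| / (√68 · √9).
θ = arccos(0.24254) ≈ 76.0°.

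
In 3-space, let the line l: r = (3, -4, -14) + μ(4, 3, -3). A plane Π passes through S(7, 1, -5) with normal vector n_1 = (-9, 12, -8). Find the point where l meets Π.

(-5, -10, -8)

Π: n_1·r = n_1·S gives -9x + 12y - 8z = -11.
Substitute r = (3, -4, -14) + t(4, 3, -3) into the plane: 37 + 24t = -11, so t = -2.
Intersection: (3, -4, -14) + (-2)·(4, 3, -3) = (-5, -10, -8).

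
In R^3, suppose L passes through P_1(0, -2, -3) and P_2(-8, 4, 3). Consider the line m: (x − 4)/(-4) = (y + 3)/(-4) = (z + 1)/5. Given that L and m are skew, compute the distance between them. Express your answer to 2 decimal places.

A direction vector for L is P_2 − P_1 = (-8, 6, 6).
m has direction (-4, -4, 5) through (4, -3, -1).
Common perpendicular direction n = (-8, 6, 6) × (-4, -4, 5) = (54, 16, 56).
With w = (4, -3, -1) − (0, -2, -3) = (4, -1, 2), w · n = 312.
Distance = |w · n| / |n| = |312| / √6308 ≈ 3.93.

3.93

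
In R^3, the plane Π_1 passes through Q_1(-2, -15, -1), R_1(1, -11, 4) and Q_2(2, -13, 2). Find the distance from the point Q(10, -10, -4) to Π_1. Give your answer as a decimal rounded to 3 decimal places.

Q_1R_1 = (3, 4, 5), Q_1Q_2 = (4, 2, 3); a normal to Π_1 is Q_1R_1 × Q_1Q_2 = (2, 11, -10).
Using Q_1: Π_1 has equation 2x + 11y - 10z = -159.
n·Q − d = (2)·(10) + (11)·(-10) + (-10)·(-4) − (-159) = 109; |n| = √225.
Distance = |109| / √225 = 109/√225 ≈ 7.267.

7.267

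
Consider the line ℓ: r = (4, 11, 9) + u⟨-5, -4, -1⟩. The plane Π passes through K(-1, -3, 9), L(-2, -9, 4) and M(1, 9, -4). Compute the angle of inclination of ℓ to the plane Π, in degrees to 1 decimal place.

KL = (-1, -6, -5), KM = (2, 12, -13); a normal to Π is KL × KM = (138, -23, 0).
Using K: Π has equation 138x - 23y = -69.
sin θ = |n·v| / (|n||v|) = |-598| / (√19573 · √42) = 0.65955.
θ ≈ 41.3°.

41.3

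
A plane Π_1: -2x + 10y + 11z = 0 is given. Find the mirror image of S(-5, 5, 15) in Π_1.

(-1, -15, -7)

λ = (n·S − d)/|n|² = (225 − 0)/225 = 1.
Reflection = S − 2λn = (-5, 5, 15) − 2·(-2, 10, 11) = (-1, -15, -7).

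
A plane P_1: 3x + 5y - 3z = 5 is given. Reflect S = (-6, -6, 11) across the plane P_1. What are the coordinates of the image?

(6, 14, -1)

λ = (n·S − d)/|n|² = (-81 − 5)/43 = -2.
Reflection = S − 2λn = (-6, -6, 11) − (-4)·(3, 5, -3) = (6, 14, -1).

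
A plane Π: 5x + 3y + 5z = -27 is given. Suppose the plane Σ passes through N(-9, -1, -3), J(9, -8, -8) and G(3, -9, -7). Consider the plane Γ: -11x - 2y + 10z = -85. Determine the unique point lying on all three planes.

NJ = (18, -7, -5), NG = (12, -8, -4); a normal to Σ is NJ × NG = (-12, 12, -60).
Using N: Σ has equation -12x + 12y - 60z = 276.
Solving the 3×3 linear system 5x + 3y + 5z = -27, -12x + 12y - 60z = 276, -11x - 2y + 10z = -85 (e.g. by elimination or Cramer's rule, determinant = 3120) gives (3, -4, -6).

(3, -4, -6)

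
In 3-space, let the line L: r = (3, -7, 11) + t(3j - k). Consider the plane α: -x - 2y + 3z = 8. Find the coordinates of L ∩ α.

Substitute r = (3, -7, 11) + t(0, 3, -1) into the plane: 44 + (-9)t = 8, so t = 4.
Intersection: (3, -7, 11) + 4·(0, 3, -1) = (3, 5, 7).

(3, 5, 7)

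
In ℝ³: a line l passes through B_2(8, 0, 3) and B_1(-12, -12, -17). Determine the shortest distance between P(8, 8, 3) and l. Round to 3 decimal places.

7.365

A direction vector for l is B_1 − B_2 = (-20, -12, -20).
Taking (8, 0, 3) on l with direction v = (-20, -12, -20): w = P − (8, 0, 3) = (0, 8, 0), and w × v = (-160, 0, 160).
Distance = |w × v| / |v| = √51200 / √944 ≈ 7.365.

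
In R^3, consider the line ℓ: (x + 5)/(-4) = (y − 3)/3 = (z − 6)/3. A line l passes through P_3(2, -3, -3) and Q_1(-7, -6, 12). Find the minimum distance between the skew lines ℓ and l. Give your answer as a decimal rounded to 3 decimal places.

2.300

ℓ has direction (-4, 3, 3) through (-5, 3, 6).
A direction vector for l is Q_1 − P_3 = (-9, -3, 15).
Common perpendicular direction n = (-4, 3, 3) × (-9, -3, 15) = (54, 33, 39).
With w = (2, -3, -3) − (-5, 3, 6) = (7, -6, -9), w · n = -171.
Distance = |w · n| / |n| = |-171| / √5526 ≈ 2.300.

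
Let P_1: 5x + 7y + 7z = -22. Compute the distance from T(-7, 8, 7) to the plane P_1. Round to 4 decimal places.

8.2954

n·T − d = (5)·(-7) + (7)·(8) + (7)·(7) − (-22) = 92; |n| = √123.
Distance = |92| / √123 = 92/√123 ≈ 8.2954.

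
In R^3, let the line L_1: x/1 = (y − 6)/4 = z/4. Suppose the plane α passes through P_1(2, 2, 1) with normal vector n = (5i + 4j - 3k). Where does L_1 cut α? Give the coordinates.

(-1, 2, -4)

L_1 has direction (1, 4, 4) through (0, 6, 0).
α: n·r = n·P_1 gives 5x + 4y - 3z = 15.
Substitute r = (0, 6, 0) + t(1, 4, 4) into the plane: 24 + 9t = 15, so t = -1.
Intersection: (0, 6, 0) + (-1)·(1, 4, 4) = (-1, 2, -4).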